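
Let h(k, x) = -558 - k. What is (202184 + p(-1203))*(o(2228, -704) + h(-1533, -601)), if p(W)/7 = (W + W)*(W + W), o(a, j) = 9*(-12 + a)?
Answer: 851906109084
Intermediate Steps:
o(a, j) = -108 + 9*a
p(W) = 28*W² (p(W) = 7*((W + W)*(W + W)) = 7*((2*W)*(2*W)) = 7*(4*W²) = 28*W²)
(202184 + p(-1203))*(o(2228, -704) + h(-1533, -601)) = (202184 + 28*(-1203)²)*((-108 + 9*2228) + (-558 - 1*(-1533))) = (202184 + 28*1447209)*((-108 + 20052) + (-558 + 1533)) = (202184 + 40521852)*(19944 + 975) = 40724036*20919 = 851906109084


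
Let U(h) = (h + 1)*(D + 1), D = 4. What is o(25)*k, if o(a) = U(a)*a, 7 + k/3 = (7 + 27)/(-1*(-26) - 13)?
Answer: -42750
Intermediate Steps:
U(h) = 5 + 5*h (U(h) = (h + 1)*(4 + 1) = (1 + h)*5 = 5 + 5*h)
k = -171/13 (k = -21 + 3*((7 + 27)/(-1*(-26) - 13)) = -21 + 3*(34/(26 - 13)) = -21 + 3*(34/13) = -21 + 102/13 = -171/13 ≈ -13.154)
o(a) = a*(5 + 5*a) (o(a) = (5 + 5*a)*a = a*(5 + 5*a))
o(25)*k = (5*25*(1 + 25))*(-171/13) = (5*25*26)*(-171/13) = 3250*(-171/13) = -42750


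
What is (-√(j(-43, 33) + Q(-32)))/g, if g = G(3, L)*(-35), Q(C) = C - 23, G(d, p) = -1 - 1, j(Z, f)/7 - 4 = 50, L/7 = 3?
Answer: -√323/70 ≈ -0.25675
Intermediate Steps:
L = 21 (L = 7*3 = 21)
j(Z, f) = 378 (j(Z, f) = 28 + 7*50 = 28 + 350 = 378)
G(d, p) = -2
Q(C) = -23 + C
g = 70 (g = -2*(-35) = 70)
(-√(j(-43, 33) + Q(-32)))/g = -√(378 + (-23 - 32))/70 = -√(378 - 55)*(1/70) = -√323*(1/70) = -√323/70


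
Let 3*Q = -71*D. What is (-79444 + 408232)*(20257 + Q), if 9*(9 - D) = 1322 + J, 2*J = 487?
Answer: 23831230082/3 ≈ 7.9437e+9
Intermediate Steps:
J = 487/2 (J = (½)*487 = 487/2 ≈ 243.50)
D = -2969/18 (D = 9 - (1322 + 487/2)/9 = 9 - ⅑*3131/2 = 9 - 3131/18 = -2969/18 ≈ -164.94)
Q = 210799/54 (Q = (-71*(-2969/18))/3 = (⅓)*(210799/18) = 210799/54 ≈ 3903.7)
(-79444 + 408232)*(20257 + Q) = (-79444 + 408232)*(20257 + 210799/54) = 328788*(1304677/54) = 23831230082/3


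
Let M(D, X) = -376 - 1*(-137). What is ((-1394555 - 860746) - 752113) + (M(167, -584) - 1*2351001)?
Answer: -5358654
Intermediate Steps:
M(D, X) = -239 (M(D, X) = -376 + 137 = -239)
((-1394555 - 860746) - 752113) + (M(167, -584) - 1*2351001) = ((-1394555 - 860746) - 752113) + (-239 - 1*2351001) = (-2255301 - 752113) + (-239 - 2351001) = -3007414 - 2351240 = -5358654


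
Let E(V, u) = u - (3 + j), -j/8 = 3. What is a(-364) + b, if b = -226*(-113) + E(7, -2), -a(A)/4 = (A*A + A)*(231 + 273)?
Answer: -266352555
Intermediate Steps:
j = -24 (j = -8*3 = -24)
E(V, u) = 21 + u (E(V, u) = u - (3 - 24) = u - 1*(-21) = u + 21 = 21 + u)
a(A) = -2016*A - 2016*A² (a(A) = -4*(A*A + A)*(231 + 273) = -4*(A² + A)*504 = -4*(A + A²)*504 = -4*(504*A + 504*A²) = -2016*A - 2016*A²)
b = 25557 (b = -226*(-113) + (21 - 2) = 25538 + 19 = 25557)
a(-364) + b = -2016*(-364)*(1 - 364) + 25557 = -2016*(-364)*(-363) + 25557 = -266378112 + 25557 = -266352555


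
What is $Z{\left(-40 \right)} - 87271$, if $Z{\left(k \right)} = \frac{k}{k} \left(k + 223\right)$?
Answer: $-87088$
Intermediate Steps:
$Z{\left(k \right)} = 223 + k$ ($Z{\left(k \right)} = 1 \left(223 + k\right) = 223 + k$)
$Z{\left(-40 \right)} - 87271 = \left(223 - 40\right) - 87271 = 183 - 87271 = -87088$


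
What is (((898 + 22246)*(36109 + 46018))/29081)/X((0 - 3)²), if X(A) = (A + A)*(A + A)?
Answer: 475186822/2355561 ≈ 201.73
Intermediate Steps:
X(A) = 4*A² (X(A) = (2*A)*(2*A) = 4*A²)
(((898 + 22246)*(36109 + 46018))/29081)/X((0 - 3)²) = (((898 + 22246)*(36109 + 46018))/29081)/((4*((0 - 3)²)²)) = ((23144*82127)*(1/29081))/((4*((-3)²)²)) = (1900747288*(1/29081))/((4*9²)) = 1900747288/(29081*((4*81))) = (1900747288/29081)/324 = (1900747288/29081)*(1/324) = 475186822/2355561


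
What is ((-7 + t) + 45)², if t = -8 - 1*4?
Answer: 676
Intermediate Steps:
t = -12 (t = -8 - 4 = -12)
((-7 + t) + 45)² = ((-7 - 12) + 45)² = (-19 + 45)² = 26² = 676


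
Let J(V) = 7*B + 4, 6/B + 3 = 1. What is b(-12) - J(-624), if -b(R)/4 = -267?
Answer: 1085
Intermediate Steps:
B = -3 (B = 6/(-3 + 1) = 6/(-2) = 6*(-½) = -3)
b(R) = 1068 (b(R) = -4*(-267) = 1068)
J(V) = -17 (J(V) = 7*(-3) + 4 = -21 + 4 = -17)
b(-12) - J(-624) = 1068 - 1*(-17) = 1068 + 17 = 1085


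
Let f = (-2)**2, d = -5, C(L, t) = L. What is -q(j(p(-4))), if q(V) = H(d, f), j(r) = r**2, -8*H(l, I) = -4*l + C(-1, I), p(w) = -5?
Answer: 19/8 ≈ 2.3750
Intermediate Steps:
f = 4
H(l, I) = 1/8 + l/2 (H(l, I) = -(-4*l - 1)/8 = -(-1 - 4*l)/8 = 1/8 + l/2)
q(V) = -19/8 (q(V) = 1/8 + (1/2)*(-5) = 1/8 - 5/2 = -19/8)
-q(j(p(-4))) = -1*(-19/8) = 19/8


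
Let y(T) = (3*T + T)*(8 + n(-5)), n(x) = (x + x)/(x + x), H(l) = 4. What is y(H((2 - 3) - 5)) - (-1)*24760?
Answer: 24904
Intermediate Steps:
n(x) = 1 (n(x) = (2*x)/((2*x)) = (2*x)*(1/(2*x)) = 1)
y(T) = 36*T (y(T) = (3*T + T)*(8 + 1) = (4*T)*9 = 36*T)
y(H((2 - 3) - 5)) - (-1)*24760 = 36*4 - (-1)*24760 = 144 - 1*(-24760) = 144 + 24760 = 24904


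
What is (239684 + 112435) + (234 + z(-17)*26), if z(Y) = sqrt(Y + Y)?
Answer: 352353 + 26*I*sqrt(34) ≈ 3.5235e+5 + 151.6*I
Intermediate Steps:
z(Y) = sqrt(2)*sqrt(Y) (z(Y) = sqrt(2*Y) = sqrt(2)*sqrt(Y))
(239684 + 112435) + (234 + z(-17)*26) = (239684 + 112435) + (234 + (sqrt(2)*sqrt(-17))*26) = 352119 + (234 + (sqrt(2)*(I*sqrt(17)))*26) = 352119 + (234 + (I*sqrt(34))*26) = 352119 + (234 + 26*I*sqrt(34)) = 352353 + 26*I*sqrt(34)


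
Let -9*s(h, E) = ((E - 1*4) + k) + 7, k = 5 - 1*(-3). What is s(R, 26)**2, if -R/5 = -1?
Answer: 1369/81 ≈ 16.901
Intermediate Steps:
k = 8 (k = 5 + 3 = 8)
R = 5 (R = -5*(-1) = 5)
s(h, E) = -11/9 - E/9 (s(h, E) = -(((E - 1*4) + 8) + 7)/9 = -(((E - 4) + 8) + 7)/9 = -(((-4 + E) + 8) + 7)/9 = -((4 + E) + 7)/9 = -(11 + E)/9 = -11/9 - E/9)
s(R, 26)**2 = (-11/9 - 1/9*26)**2 = (-11/9 - 26/9)**2 = (-37/9)**2 = 1369/81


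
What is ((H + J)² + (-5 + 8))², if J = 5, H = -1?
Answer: 361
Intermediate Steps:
((H + J)² + (-5 + 8))² = ((-1 + 5)² + (-5 + 8))² = (4² + 3)² = (16 + 3)² = 19² = 361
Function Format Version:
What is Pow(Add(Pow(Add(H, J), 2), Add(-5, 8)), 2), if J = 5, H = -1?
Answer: 361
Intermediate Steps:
Pow(Add(Pow(Add(H, J), 2), Add(-5, 8)), 2) = Pow(Add(Pow(Add(-1, 5), 2), Add(-5, 8)), 2) = Pow(Add(Pow(4, 2), 3), 2) = Pow(Add(16, 3), 2) = Pow(19, 2) = 361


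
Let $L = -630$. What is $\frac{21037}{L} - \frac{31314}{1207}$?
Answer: $- \frac{2654087}{44730} \approx -59.336$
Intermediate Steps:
$\frac{21037}{L} - \frac{31314}{1207} = \frac{21037}{-630} - \frac{31314}{1207} = 21037 \left(- \frac{1}{630}\right) - \frac{1842}{71} = - \frac{21037}{630} - \frac{1842}{71} = - \frac{2654087}{44730}$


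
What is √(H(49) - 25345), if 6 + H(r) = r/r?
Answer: 65*I*√6 ≈ 159.22*I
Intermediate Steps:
H(r) = -5 (H(r) = -6 + r/r = -6 + 1 = -5)
√(H(49) - 25345) = √(-5 - 25345) = √(-25350) = 65*I*√6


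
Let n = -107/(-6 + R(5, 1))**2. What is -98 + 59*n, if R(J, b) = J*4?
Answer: -25521/196 ≈ -130.21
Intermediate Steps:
R(J, b) = 4*J
n = -107/196 (n = -107/(-6 + 4*5)**2 = -107/(-6 + 20)**2 = -107/(14**2) = -107/196 ≈ -0.54592)
-98 + 59*n = -98 + 59*(-107/196) = -98 - 6313/196 = -25521/196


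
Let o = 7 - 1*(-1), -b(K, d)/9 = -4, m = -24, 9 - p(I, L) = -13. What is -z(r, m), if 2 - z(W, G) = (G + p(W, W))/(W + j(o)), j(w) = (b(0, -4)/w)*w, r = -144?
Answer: -107/54 ≈ -1.9815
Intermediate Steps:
p(I, L) = 22 (p(I, L) = 9 - 1*(-13) = 9 + 13 = 22)
b(K, d) = 36 (b(K, d) = -9*(-4) = 36)
o = 8 (o = 7 + 1 = 8)
j(w) = 36 (j(w) = (36/w)*w = 36)
z(W, G) = 2 - (22 + G)/(36 + W) (z(W, G) = 2 - (G + 22)/(W + 36) = 2 - (22 + G)/(36 + W))
-z(r, m) = -(50 - 1*(-24) + 2*(-144))/(36 - 144) = -(50 + 24 - 288)/(-108) = -(-1)*(-214)/108 = -1*107/54 = -107/54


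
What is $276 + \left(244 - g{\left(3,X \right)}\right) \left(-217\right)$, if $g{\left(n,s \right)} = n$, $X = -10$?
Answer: $-52021$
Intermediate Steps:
$276 + \left(244 - g{\left(3,X \right)}\right) \left(-217\right) = 276 + \left(244 - 3\right) \left(-217\right) = 276 + 241 \left(-217\right) = 276 - 52297 = -52021$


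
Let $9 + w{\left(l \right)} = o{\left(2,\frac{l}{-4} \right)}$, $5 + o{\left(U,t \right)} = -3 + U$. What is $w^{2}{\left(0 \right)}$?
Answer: $225$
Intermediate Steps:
$o{\left(U,t \right)} = -8 + U$ ($o{\left(U,t \right)} = -5 + \left(-3 + U\right) = -8 + U$)
$w{\left(l \right)} = -15$ ($w{\left(l \right)} = -9 + \left(-8 + 2\right) = -9 - 6 = -15$)
$w^{2}{\left(0 \right)} = \left(-15\right)^{2} = 225$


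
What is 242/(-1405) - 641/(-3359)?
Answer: 87727/4719395 ≈ 0.018589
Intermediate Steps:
242/(-1405) - 641/(-3359) = 242*(-1/1405) - 641*(-1/3359) = -242/1405 + 641/3359 = 87727/4719395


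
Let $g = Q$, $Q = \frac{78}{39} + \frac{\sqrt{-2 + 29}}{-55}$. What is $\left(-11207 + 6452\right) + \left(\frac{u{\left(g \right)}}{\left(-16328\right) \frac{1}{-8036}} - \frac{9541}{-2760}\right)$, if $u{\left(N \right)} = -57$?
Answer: $- \frac{26924230559}{5633160} \approx -4779.6$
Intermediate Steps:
$Q = 2 - \frac{3 \sqrt{3}}{55}$ ($Q = 78 \cdot \frac{1}{39} + \sqrt{27} \left(- \frac{1}{55}\right) = 2 + 3 \sqrt{3} \left(- \frac{1}{55}\right) = 2 - \frac{3 \sqrt{3}}{55} \approx 1.9055$)
$g = 2 - \frac{3 \sqrt{3}}{55} \approx 1.9055$
$\left(-11207 + 6452\right) + \left(\frac{u{\left(g \right)}}{\left(-16328\right) \frac{1}{-8036}} - \frac{9541}{-2760}\right) = \left(-11207 + 6452\right) - \left(- \frac{9541}{2760} + \frac{114513}{4082}\right) = -4755 - \left(- \frac{9541}{2760} + \frac{57}{\left(-16328\right) \left(- \frac{1}{8036}\right)}\right) = -4755 + \left(- \frac{57}{\frac{4082}{2009}} + \frac{9541}{2760}\right) = -4755 + \left(\left(-57\right) \frac{2009}{4082} + \frac{9541}{2760}\right) = -4755 + \left(- \frac{114513}{4082} + \frac{9541}{2760}\right) = -4755 - \frac{138554759}{5633160} = - \frac{26924230559}{5633160}$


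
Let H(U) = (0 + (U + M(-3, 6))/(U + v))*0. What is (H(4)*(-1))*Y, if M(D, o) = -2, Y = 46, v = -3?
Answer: 0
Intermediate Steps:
H(U) = 0 (H(U) = (0 + (U - 2)/(U - 3))*0 = (0 + (-2 + U)/(-3 + U))*0 = ((-2 + U)/(-3 + U))*0 = 0)
(H(4)*(-1))*Y = (0*(-1))*46 = 0*46 = 0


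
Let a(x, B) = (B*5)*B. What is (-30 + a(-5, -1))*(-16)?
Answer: 400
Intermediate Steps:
a(x, B) = 5*B² (a(x, B) = (5*B)*B = 5*B²)
(-30 + a(-5, -1))*(-16) = (-30 + 5*(-1)²)*(-16) = (-30 + 5*1)*(-16) = (-30 + 5)*(-16) = -25*(-16) = 400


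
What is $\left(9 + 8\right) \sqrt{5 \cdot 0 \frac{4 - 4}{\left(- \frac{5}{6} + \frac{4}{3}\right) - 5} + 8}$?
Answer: $34 \sqrt{2} \approx 48.083$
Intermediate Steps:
$\left(9 + 8\right) \sqrt{5 \cdot 0 \frac{4 - 4}{\left(- \frac{5}{6} + \frac{4}{3}\right) - 5} + 8} = 17 \sqrt{0 \frac{0}{\left(\left(-5\right) \frac{1}{6} + 4 \cdot \frac{1}{3}\right) - 5} + 8} = 17 \sqrt{0 \frac{0}{\left(- \frac{5}{6} + \frac{4}{3}\right) - 5} + 8} = 17 \sqrt{0 \frac{0}{\frac{1}{2} - 5} + 8} = 17 \sqrt{0 \frac{0}{- \frac{9}{2}} + 8} = 17 \sqrt{0 \cdot 0 \left(- \frac{2}{9}\right) + 8} = 17 \sqrt{0 \cdot 0 + 8} = 17 \sqrt{0 + 8} = 17 \sqrt{8} = 17 \cdot 2 \sqrt{2} = 34 \sqrt{2}$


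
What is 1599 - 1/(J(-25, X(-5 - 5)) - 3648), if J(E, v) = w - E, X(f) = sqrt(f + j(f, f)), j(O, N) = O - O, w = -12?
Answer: 5812366/3635 ≈ 1599.0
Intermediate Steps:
j(O, N) = 0
X(f) = sqrt(f) (X(f) = sqrt(f + 0) = sqrt(f))
J(E, v) = -12 - E
1599 - 1/(J(-25, X(-5 - 5)) - 3648) = 1599 - 1/((-12 - 1*(-25)) - 3648) = 1599 - 1/((-12 + 25) - 3648) = 1599 - 1/(13 - 3648) = 1599 - 1/(-3635) = 1599 - 1*(-1/3635) = 1599 + 1/3635 = 5812366/3635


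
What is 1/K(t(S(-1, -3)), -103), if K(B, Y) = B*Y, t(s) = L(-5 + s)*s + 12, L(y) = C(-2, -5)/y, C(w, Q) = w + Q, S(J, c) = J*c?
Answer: -2/4635 ≈ -0.00043150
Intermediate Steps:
C(w, Q) = Q + w
L(y) = -7/y (L(y) = (-5 - 2)/y = -7/y)
t(s) = 12 - 7*s/(-5 + s) (t(s) = (-7/(-5 + s))*s + 12 = -7*s/(-5 + s) + 12 = 12 - 7*s/(-5 + s))
1/K(t(S(-1, -3)), -103) = 1/((5*(-12 - 1*(-3))/(-5 - 1*(-3)))*(-103)) = 1/((5*(-12 + 3)/(-5 + 3))*(-103)) = 1/((5*(-9)/(-2))*(-103)) = 1/((5*(-½)*(-9))*(-103)) = 1/((45/2)*(-103)) = 1/(-4635/2) = -2/4635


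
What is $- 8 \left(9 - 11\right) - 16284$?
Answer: $-16268$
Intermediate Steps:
$- 8 \left(9 - 11\right) - 16284 = \left(-8\right) \left(-2\right) - 16284 = 16 - 16284 = -16268$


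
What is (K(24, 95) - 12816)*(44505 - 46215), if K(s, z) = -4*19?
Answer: 22045320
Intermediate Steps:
K(s, z) = -76
(K(24, 95) - 12816)*(44505 - 46215) = (-76 - 12816)*(44505 - 46215) = -12892*(-1710) = 22045320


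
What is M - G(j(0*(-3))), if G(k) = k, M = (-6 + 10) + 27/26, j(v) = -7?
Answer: 313/26 ≈ 12.038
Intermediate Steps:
M = 131/26 (M = 4 + (1/26)*27 = 4 + 27/26 = 131/26 ≈ 5.0385)
M - G(j(0*(-3))) = 131/26 - 1*(-7) = 131/26 + 7 = 313/26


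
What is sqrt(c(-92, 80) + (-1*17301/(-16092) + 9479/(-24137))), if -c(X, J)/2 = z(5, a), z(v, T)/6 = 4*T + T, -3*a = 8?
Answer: sqrt(74818666929020039)/21578478 ≈ 12.676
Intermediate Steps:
a = -8/3 (a = -1/3*8 = -8/3 ≈ -2.6667)
z(v, T) = 30*T (z(v, T) = 6*(4*T + T) = 6*(5*T) = 30*T)
c(X, J) = 160 (c(X, J) = -60*(-8)/3 = -2*(-80) = 160)
sqrt(c(-92, 80) + (-1*17301/(-16092) + 9479/(-24137))) = sqrt(160 + (-1*17301/(-16092) + 9479/(-24137))) = sqrt(160 + (-17301*(-1/16092) + 9479*(-1/24137))) = sqrt(160 + (5767/5364 - 9479/24137)) = sqrt(160 + 88352723/129470868) = sqrt(20803691603/129470868) = sqrt(74818666929020039)/21578478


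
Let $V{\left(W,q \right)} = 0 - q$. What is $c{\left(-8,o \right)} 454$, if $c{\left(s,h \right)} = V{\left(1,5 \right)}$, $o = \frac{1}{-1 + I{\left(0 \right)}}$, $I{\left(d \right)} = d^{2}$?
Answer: $-2270$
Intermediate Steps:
$o = -1$ ($o = \frac{1}{-1 + 0^{2}} = \frac{1}{-1 + 0} = \frac{1}{-1} = -1$)
$V{\left(W,q \right)} = - q$
$c{\left(s,h \right)} = -5$ ($c{\left(s,h \right)} = \left(-1\right) 5 = -5$)
$c{\left(-8,o \right)} 454 = \left(-5\right) 454 = -2270$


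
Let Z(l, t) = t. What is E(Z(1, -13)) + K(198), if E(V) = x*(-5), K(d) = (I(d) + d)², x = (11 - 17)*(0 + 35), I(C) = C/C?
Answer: 40651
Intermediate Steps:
I(C) = 1
x = -210 (x = -6*35 = -210)
K(d) = (1 + d)²
E(V) = 1050 (E(V) = -210*(-5) = 1050)
E(Z(1, -13)) + K(198) = 1050 + (1 + 198)² = 1050 + 199² = 1050 + 39601 = 40651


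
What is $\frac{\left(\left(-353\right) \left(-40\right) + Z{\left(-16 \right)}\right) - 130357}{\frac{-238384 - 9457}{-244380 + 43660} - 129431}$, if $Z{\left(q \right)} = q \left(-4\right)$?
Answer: $\frac{23318244560}{25979142479} \approx 0.89758$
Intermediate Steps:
$Z{\left(q \right)} = - 4 q$
$\frac{\left(\left(-353\right) \left(-40\right) + Z{\left(-16 \right)}\right) - 130357}{\frac{-238384 - 9457}{-244380 + 43660} - 129431} = \frac{\left(\left(-353\right) \left(-40\right) - -64\right) - 130357}{\frac{-238384 - 9457}{-244380 + 43660} - 129431} = \frac{\left(14120 + 64\right) - 130357}{- \frac{247841}{-200720} - 129431} = \frac{14184 - 130357}{\left(-247841\right) \left(- \frac{1}{200720}\right) - 129431} = - \frac{116173}{\frac{247841}{200720} - 129431} = - \frac{116173}{- \frac{25979142479}{200720}} = \left(-116173\right) \left(- \frac{200720}{25979142479}\right) = \frac{23318244560}{25979142479}$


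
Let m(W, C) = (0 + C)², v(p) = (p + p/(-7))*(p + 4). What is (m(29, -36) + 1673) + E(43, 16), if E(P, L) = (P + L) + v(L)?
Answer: 23116/7 ≈ 3302.3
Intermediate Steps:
v(p) = 6*p*(4 + p)/7 (v(p) = (p + p*(-⅐))*(4 + p) = (p - p/7)*(4 + p) = (6*p/7)*(4 + p) = 6*p*(4 + p)/7)
m(W, C) = C²
E(P, L) = L + P + 6*L*(4 + L)/7 (E(P, L) = (P + L) + 6*L*(4 + L)/7 = (L + P) + 6*L*(4 + L)/7 = L + P + 6*L*(4 + L)/7)
(m(29, -36) + 1673) + E(43, 16) = ((-36)² + 1673) + (16 + 43 + (6/7)*16*(4 + 16)) = (1296 + 1673) + (16 + 43 + (6/7)*16*20) = 2969 + (16 + 43 + 1920/7) = 2969 + 2333/7 = 23116/7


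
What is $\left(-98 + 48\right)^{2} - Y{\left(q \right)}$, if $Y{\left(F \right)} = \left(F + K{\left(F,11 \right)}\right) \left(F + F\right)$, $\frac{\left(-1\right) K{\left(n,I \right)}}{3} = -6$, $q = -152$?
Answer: $-38236$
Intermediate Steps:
$K{\left(n,I \right)} = 18$ ($K{\left(n,I \right)} = \left(-3\right) \left(-6\right) = 18$)
$Y{\left(F \right)} = 2 F \left(18 + F\right)$ ($Y{\left(F \right)} = \left(F + 18\right) \left(F + F\right) = \left(18 + F\right) 2 F = 2 F \left(18 + F\right)$)
$\left(-98 + 48\right)^{2} - Y{\left(q \right)} = \left(-98 + 48\right)^{2} - 2 \left(-152\right) \left(18 - 152\right) = \left(-50\right)^{2} - 2 \left(-152\right) \left(-134\right) = 2500 - 40736 = -38236$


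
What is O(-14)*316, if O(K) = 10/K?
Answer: -1580/7 ≈ -225.71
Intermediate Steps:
O(-14)*316 = (10/(-14))*316 = (10*(-1/14))*316 = -5/7*316 = -1580/7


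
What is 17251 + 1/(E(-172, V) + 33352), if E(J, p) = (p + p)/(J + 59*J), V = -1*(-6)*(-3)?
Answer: 494805655333/28682723 ≈ 17251.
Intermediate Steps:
V = -18 (V = 6*(-3) = -18)
E(J, p) = p/(30*J) (E(J, p) = (2*p)/((60*J)) = (2*p)*(1/(60*J)) = p/(30*J))
17251 + 1/(E(-172, V) + 33352) = 17251 + 1/((1/30)*(-18)/(-172) + 33352) = 17251 + 1/((1/30)*(-18)*(-1/172) + 33352) = 17251 + 1/(3/860 + 33352) = 17251 + 1/(28682723/860) = 17251 + 860/28682723 = 494805655333/28682723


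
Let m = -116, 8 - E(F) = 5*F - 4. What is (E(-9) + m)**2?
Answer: 3481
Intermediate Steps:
E(F) = 12 - 5*F (E(F) = 8 - (5*F - 4) = 8 - (-4 + 5*F) = 8 + (4 - 5*F) = 12 - 5*F)
(E(-9) + m)**2 = ((12 - 5*(-9)) - 116)**2 = ((12 + 45) - 116)**2 = (57 - 116)**2 = (-59)**2 = 3481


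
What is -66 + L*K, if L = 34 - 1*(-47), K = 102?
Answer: 8196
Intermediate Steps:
L = 81 (L = 34 + 47 = 81)
-66 + L*K = -66 + 81*102 = -66 + 8262 = 8196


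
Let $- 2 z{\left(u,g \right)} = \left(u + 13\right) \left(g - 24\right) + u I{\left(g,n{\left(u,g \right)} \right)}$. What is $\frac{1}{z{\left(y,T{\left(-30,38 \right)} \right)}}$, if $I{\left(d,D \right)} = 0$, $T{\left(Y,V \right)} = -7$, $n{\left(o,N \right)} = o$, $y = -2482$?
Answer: $- \frac{2}{76539} \approx -2.613 \cdot 10^{-5}$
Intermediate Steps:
$z{\left(u,g \right)} = - \frac{\left(-24 + g\right) \left(13 + u\right)}{2}$ ($z{\left(u,g \right)} = - \frac{\left(u + 13\right) \left(g - 24\right) + u 0}{2} = - \frac{\left(13 + u\right) \left(-24 + g\right) + 0}{2} = - \frac{\left(-24 + g\right) \left(13 + u\right) + 0}{2} = - \frac{\left(-24 + g\right) \left(13 + u\right)}{2}$)
$\frac{1}{z{\left(y,T{\left(-30,38 \right)} \right)}} = \frac{1}{156 + 12 \left(-2482\right) - - \frac{91}{2} - \left(- \frac{7}{2}\right) \left(-2482\right)} = \frac{1}{156 - 29784 + \frac{91}{2} - 8687} = \frac{1}{- \frac{76539}{2}} = - \frac{2}{76539}$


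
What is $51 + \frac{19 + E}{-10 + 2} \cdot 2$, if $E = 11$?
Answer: $\frac{87}{2} \approx 43.5$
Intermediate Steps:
$51 + \frac{19 + E}{-10 + 2} \cdot 2 = 51 + \frac{19 + 11}{-10 + 2} \cdot 2 = 51 + \frac{30}{-8} \cdot 2 = 51 + 30 \left(- \frac{1}{8}\right) 2 = 51 - \frac{15}{2} = \frac{87}{2}$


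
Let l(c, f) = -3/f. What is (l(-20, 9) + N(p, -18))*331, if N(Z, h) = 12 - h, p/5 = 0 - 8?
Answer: 29459/3 ≈ 9819.7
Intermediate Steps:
p = -40 (p = 5*(0 - 8) = 5*(-8) = -40)
(l(-20, 9) + N(p, -18))*331 = (-3/9 + (12 - 1*(-18)))*331 = (-3*⅑ + (12 + 18))*331 = (-⅓ + 30)*331 = (89/3)*331 = 29459/3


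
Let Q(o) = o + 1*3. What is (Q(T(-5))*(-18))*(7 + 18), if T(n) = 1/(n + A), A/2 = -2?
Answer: -1300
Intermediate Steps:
A = -4 (A = 2*(-2) = -4)
T(n) = 1/(-4 + n) (T(n) = 1/(n - 4) = 1/(-4 + n))
Q(o) = 3 + o (Q(o) = o + 3 = 3 + o)
(Q(T(-5))*(-18))*(7 + 18) = ((3 + 1/(-4 - 5))*(-18))*(7 + 18) = ((3 + 1/(-9))*(-18))*25 = ((3 - ⅑)*(-18))*25 = ((26/9)*(-18))*25 = -52*25 = -1300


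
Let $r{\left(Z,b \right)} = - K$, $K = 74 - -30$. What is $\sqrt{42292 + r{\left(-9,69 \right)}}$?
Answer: $2 \sqrt{10547} \approx 205.4$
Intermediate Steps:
$K = 104$ ($K = 74 + 30 = 104$)
$r{\left(Z,b \right)} = -104$ ($r{\left(Z,b \right)} = \left(-1\right) 104 = -104$)
$\sqrt{42292 + r{\left(-9,69 \right)}} = \sqrt{42292 - 104} = \sqrt{42188} = 2 \sqrt{10547}$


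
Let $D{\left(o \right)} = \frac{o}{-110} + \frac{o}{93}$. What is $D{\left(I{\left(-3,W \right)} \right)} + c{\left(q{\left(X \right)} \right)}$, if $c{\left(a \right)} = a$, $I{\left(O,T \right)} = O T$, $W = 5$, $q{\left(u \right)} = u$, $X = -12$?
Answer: $- \frac{8201}{682} \approx -12.025$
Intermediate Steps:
$D{\left(o \right)} = \frac{17 o}{10230}$ ($D{\left(o \right)} = o \left(- \frac{1}{110}\right) + o \frac{1}{93} = - \frac{o}{110} + \frac{o}{93} = \frac{17 o}{10230}$)
$D{\left(I{\left(-3,W \right)} \right)} + c{\left(q{\left(X \right)} \right)} = \frac{17 \left(\left(-3\right) 5\right)}{10230} - 12 = \frac{17}{10230} \left(-15\right) - 12 = - \frac{17}{682} - 12 = - \frac{8201}{682}$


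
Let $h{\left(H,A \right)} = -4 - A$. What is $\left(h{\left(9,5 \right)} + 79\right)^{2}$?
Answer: $4900$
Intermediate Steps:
$\left(h{\left(9,5 \right)} + 79\right)^{2} = \left(\left(-4 - 5\right) + 79\right)^{2} = \left(-9 + 79\right)^{2} = 70^{2} = 4900$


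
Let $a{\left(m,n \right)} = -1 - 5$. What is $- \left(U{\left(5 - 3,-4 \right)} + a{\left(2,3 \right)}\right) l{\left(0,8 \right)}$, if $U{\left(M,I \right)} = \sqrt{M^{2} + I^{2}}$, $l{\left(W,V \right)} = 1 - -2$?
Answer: $18 - 6 \sqrt{5} \approx 4.5836$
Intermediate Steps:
$l{\left(W,V \right)} = 3$ ($l{\left(W,V \right)} = 1 + 2 = 3$)
$a{\left(m,n \right)} = -6$
$U{\left(M,I \right)} = \sqrt{I^{2} + M^{2}}$
$- \left(U{\left(5 - 3,-4 \right)} + a{\left(2,3 \right)}\right) l{\left(0,8 \right)} = - \left(\sqrt{\left(-4\right)^{2} + \left(5 - 3\right)^{2}} - 6\right) 3 = - \left(\sqrt{16 + \left(5 - 3\right)^{2}} - 6\right) 3 = - \left(\sqrt{16 + 2^{2}} - 6\right) 3 = - \left(\sqrt{16 + 4} - 6\right) 3 = - \left(\sqrt{20} - 6\right) 3 = - \left(2 \sqrt{5} - 6\right) 3 = - \left(-6 + 2 \sqrt{5}\right) 3 = - (-18 + 6 \sqrt{5}) = 18 - 6 \sqrt{5}$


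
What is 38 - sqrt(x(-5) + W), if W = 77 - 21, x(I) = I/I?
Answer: 38 - sqrt(57) ≈ 30.450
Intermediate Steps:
x(I) = 1
W = 56
38 - sqrt(x(-5) + W) = 38 - sqrt(1 + 56) = 38 - sqrt(57)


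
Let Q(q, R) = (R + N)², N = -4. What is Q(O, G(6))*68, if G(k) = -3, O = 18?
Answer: 3332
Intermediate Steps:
Q(q, R) = (-4 + R)² (Q(q, R) = (R - 4)² = (-4 + R)²)
Q(O, G(6))*68 = (-4 - 3)²*68 = (-7)²*68 = 49*68 = 3332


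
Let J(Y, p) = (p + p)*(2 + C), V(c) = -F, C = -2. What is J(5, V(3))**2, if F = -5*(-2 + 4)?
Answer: 0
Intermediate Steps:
F = -10 (F = -5*2 = -10)
V(c) = 10 (V(c) = -1*(-10) = 10)
J(Y, p) = 0 (J(Y, p) = (p + p)*(2 - 2) = (2*p)*0 = 0)
J(5, V(3))**2 = 0**2 = 0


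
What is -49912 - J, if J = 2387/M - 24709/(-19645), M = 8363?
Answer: -8200352664102/164291135 ≈ -49914.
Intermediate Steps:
J = 253533982/164291135 (J = 2387/8363 - 24709/(-19645) = 2387*(1/8363) - 24709*(-1/19645) = 2387/8363 + 24709/19645 = 253533982/164291135 ≈ 1.5432)
-49912 - J = -49912 - 1*253533982/164291135 = -49912 - 253533982/164291135 = -8200352664102/164291135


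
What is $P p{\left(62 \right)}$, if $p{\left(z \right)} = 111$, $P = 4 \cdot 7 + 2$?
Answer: $3330$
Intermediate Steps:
$P = 30$ ($P = 28 + 2 = 30$)
$P p{\left(62 \right)} = 30 \cdot 111 = 3330$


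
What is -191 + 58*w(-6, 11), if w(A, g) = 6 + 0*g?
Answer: 157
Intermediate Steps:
w(A, g) = 6 (w(A, g) = 6 + 0 = 6)
-191 + 58*w(-6, 11) = -191 + 58*6 = -191 + 348 = 157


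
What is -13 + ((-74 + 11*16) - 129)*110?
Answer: -2983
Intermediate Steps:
-13 + ((-74 + 11*16) - 129)*110 = -13 + ((-74 + 176) - 129)*110 = -13 + (102 - 129)*110 = -13 - 27*110 = -13 - 2970 = -2983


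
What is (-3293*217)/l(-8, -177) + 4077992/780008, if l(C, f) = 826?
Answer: -9893044201/11505118 ≈ -859.88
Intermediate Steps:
(-3293*217)/l(-8, -177) + 4077992/780008 = -3293*217/826 + 4077992/780008 = -714581*1/826 + 4077992*(1/780008) = -102083/118 + 509749/97501 = -9893044201/11505118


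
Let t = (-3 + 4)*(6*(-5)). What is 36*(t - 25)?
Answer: -1980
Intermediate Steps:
t = -30 (t = 1*(-30) = -30)
36*(t - 25) = 36*(-30 - 25) = 36*(-55) = -1980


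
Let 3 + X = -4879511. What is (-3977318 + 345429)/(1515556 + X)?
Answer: 3631889/3363958 ≈ 1.0796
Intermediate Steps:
X = -4879514 (X = -3 - 4879511 = -4879514)
(-3977318 + 345429)/(1515556 + X) = (-3977318 + 345429)/(1515556 - 4879514) = -3631889/(-3363958) = -3631889*(-1/3363958) = 3631889/3363958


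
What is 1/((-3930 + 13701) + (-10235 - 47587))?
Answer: -1/48051 ≈ -2.0811e-5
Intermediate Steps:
1/((-3930 + 13701) + (-10235 - 47587)) = 1/(9771 - 57822) = 1/(-48051) = -1/48051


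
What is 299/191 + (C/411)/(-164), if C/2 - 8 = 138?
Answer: 5024506/3218541 ≈ 1.5611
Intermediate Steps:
C = 292 (C = 16 + 2*138 = 16 + 276 = 292)
299/191 + (C/411)/(-164) = 299/191 + (292/411)/(-164) = 299*(1/191) + (292*(1/411))*(-1/164) = 299/191 + (292/411)*(-1/164) = 299/191 - 73/16851 = 5024506/3218541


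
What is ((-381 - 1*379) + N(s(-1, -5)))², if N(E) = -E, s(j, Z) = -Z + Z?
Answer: 577600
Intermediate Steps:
s(j, Z) = 0
((-381 - 1*379) + N(s(-1, -5)))² = ((-381 - 1*379) - 1*0)² = ((-381 - 379) + 0)² = (-760 + 0)² = (-760)² = 577600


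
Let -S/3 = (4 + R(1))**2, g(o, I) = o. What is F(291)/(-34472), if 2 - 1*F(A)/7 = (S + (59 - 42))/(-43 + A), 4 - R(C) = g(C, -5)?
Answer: -2191/4274528 ≈ -0.00051257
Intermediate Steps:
R(C) = 4 - C
S = -147 (S = -3*(4 + (4 - 1*1))**2 = -3*(4 + (4 - 1))**2 = -3*(4 + 3)**2 = -3*7**2 = -3*49 = -147)
F(A) = 14 + 910/(-43 + A) (F(A) = 14 - 7*(-147 + (59 - 42))/(-43 + A) = 14 - 7*(-147 + 17)/(-43 + A) = 14 - (-910)/(-43 + A) = 14 + 910/(-43 + A))
F(291)/(-34472) = (14*(22 + 291)/(-43 + 291))/(-34472) = (14*313/248)*(-1/34472) = (14*(1/248)*313)*(-1/34472) = (2191/124)*(-1/34472) = -2191/4274528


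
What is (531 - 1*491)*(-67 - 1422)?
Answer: -59560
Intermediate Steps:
(531 - 1*491)*(-67 - 1422) = (531 - 491)*(-1489) = 40*(-1489) = -59560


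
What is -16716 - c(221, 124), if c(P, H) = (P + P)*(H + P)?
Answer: -169206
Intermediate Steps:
c(P, H) = 2*P*(H + P) (c(P, H) = (2*P)*(H + P) = 2*P*(H + P))
-16716 - c(221, 124) = -16716 - 2*221*(124 + 221) = -16716 - 2*221*345 = -16716 - 1*152490 = -16716 - 152490 = -169206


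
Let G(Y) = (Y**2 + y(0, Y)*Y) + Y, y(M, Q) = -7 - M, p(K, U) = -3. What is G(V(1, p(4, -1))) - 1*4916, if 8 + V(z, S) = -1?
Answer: -4781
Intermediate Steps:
V(z, S) = -9 (V(z, S) = -8 - 1 = -9)
G(Y) = Y**2 - 6*Y (G(Y) = (Y**2 + (-7 - 1*0)*Y) + Y = (Y**2 + (-7 + 0)*Y) + Y = (Y**2 - 7*Y) + Y = Y**2 - 6*Y)
G(V(1, p(4, -1))) - 1*4916 = -9*(-6 - 9) - 1*4916 = -9*(-15) - 4916 = 135 - 4916 = -4781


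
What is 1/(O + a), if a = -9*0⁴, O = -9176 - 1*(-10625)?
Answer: 1/1449 ≈ 0.00069013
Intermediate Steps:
O = 1449 (O = -9176 + 10625 = 1449)
a = 0 (a = -9*0 = 0)
1/(O + a) = 1/(1449 + 0) = 1/1449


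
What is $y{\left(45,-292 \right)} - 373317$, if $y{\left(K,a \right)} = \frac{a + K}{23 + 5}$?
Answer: $- \frac{10453123}{28} \approx -3.7333 \cdot 10^{5}$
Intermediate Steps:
$y{\left(K,a \right)} = \frac{K}{28} + \frac{a}{28}$ ($y{\left(K,a \right)} = \frac{K + a}{28} = \left(K + a\right) \frac{1}{28} = \frac{K}{28} + \frac{a}{28}$)
$y{\left(45,-292 \right)} - 373317 = \left(\frac{1}{28} \cdot 45 + \frac{1}{28} \left(-292\right)\right) - 373317 = \left(\frac{45}{28} - \frac{73}{7}\right) - 373317 = - \frac{247}{28} - 373317 = - \frac{10453123}{28}$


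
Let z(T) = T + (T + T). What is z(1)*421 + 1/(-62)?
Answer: 78305/62 ≈ 1263.0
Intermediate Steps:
z(T) = 3*T (z(T) = T + 2*T = 3*T)
z(1)*421 + 1/(-62) = (3*1)*421 + 1/(-62) = 3*421 - 1/62 = 1263 - 1/62 = 78305/62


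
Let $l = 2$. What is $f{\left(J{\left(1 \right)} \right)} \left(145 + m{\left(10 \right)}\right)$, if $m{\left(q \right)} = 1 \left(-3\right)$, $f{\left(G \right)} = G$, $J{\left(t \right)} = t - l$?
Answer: $-142$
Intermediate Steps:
$J{\left(t \right)} = -2 + t$ ($J{\left(t \right)} = t - 2 = -2 + t$)
$m{\left(q \right)} = -3$
$f{\left(J{\left(1 \right)} \right)} \left(145 + m{\left(10 \right)}\right) = \left(-2 + 1\right) \left(145 - 3\right) = \left(-1\right) 142 = -142$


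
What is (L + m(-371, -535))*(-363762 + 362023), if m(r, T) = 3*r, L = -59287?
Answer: 105035600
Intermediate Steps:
(L + m(-371, -535))*(-363762 + 362023) = (-59287 + 3*(-371))*(-363762 + 362023) = (-59287 - 1113)*(-1739) = -60400*(-1739) = 105035600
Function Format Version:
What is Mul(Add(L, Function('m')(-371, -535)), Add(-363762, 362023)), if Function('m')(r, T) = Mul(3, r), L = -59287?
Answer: 105035600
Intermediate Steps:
Mul(Add(L, Function('m')(-371, -535)), Add(-363762, 362023)) = Mul(Add(-59287, Mul(3, -371)), Add(-363762, 362023)) = Mul(Add(-59287, -1113), -1739) = Mul(-60400, -1739) = 105035600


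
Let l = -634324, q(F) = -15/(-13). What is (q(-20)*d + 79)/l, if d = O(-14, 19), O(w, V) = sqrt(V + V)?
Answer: -79/634324 - 15*sqrt(38)/8246212 ≈ -0.00013576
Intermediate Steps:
q(F) = 15/13 (q(F) = -15*(-1/13) = 15/13)
O(w, V) = sqrt(2)*sqrt(V) (O(w, V) = sqrt(2*V) = sqrt(2)*sqrt(V))
d = sqrt(38) (d = sqrt(2)*sqrt(19) = sqrt(38) ≈ 6.1644)
(q(-20)*d + 79)/l = (15*sqrt(38)/13 + 79)/(-634324) = (79 + 15*sqrt(38)/13)*(-1/634324) = -79/634324 - 15*sqrt(38)/8246212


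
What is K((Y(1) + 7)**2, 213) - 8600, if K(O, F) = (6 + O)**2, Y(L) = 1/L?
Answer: -3700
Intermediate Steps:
Y(L) = 1/L
K((Y(1) + 7)**2, 213) - 8600 = (6 + (1/1 + 7)**2)**2 - 8600 = (6 + (1 + 7)**2)**2 - 8600 = (6 + 8**2)**2 - 8600 = (6 + 64)**2 - 8600 = 70**2 - 8600 = 4900 - 8600 = -3700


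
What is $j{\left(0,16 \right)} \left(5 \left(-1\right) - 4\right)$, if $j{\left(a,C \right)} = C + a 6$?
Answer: $-144$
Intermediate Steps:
$j{\left(a,C \right)} = C + 6 a$
$j{\left(0,16 \right)} \left(5 \left(-1\right) - 4\right) = \left(16 + 6 \cdot 0\right) \left(5 \left(-1\right) - 4\right) = \left(16 + 0\right) \left(-5 - 4\right) = 16 \left(-9\right) = -144$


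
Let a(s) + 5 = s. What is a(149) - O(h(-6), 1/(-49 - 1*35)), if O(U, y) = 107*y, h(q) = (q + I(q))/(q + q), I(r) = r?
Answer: 12203/84 ≈ 145.27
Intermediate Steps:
a(s) = -5 + s
h(q) = 1 (h(q) = (q + q)/(q + q) = (2*q)/((2*q)) = (2*q)*(1/(2*q)) = 1)
a(149) - O(h(-6), 1/(-49 - 1*35)) = (-5 + 149) - 107/(-49 - 1*35) = 144 - 107/(-49 - 35) = 144 - 107/(-84) = 144 - 107*(-1)/84 = 144 - 1*(-107/84) = 144 + 107/84 = 12203/84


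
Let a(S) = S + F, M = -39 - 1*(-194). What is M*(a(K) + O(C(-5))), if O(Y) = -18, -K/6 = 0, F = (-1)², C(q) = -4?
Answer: -2635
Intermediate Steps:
F = 1
M = 155 (M = -39 + 194 = 155)
K = 0 (K = -6*0 = 0)
a(S) = 1 + S (a(S) = S + 1 = 1 + S)
M*(a(K) + O(C(-5))) = 155*((1 + 0) - 18) = 155*(1 - 18) = 155*(-17) = -2635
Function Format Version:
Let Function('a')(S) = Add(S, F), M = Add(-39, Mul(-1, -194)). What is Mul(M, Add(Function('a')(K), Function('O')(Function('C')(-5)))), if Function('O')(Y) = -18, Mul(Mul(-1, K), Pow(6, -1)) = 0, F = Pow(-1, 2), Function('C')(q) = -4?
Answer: -2635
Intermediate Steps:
F = 1
M = 155 (M = Add(-39, 194) = 155)
K = 0 (K = Mul(-6, 0) = 0)
Function('a')(S) = Add(1, S) (Function('a')(S) = Add(S, 1) = Add(1, S))
Mul(M, Add(Function('a')(K), Function('O')(Function('C')(-5)))) = Mul(155, Add(Add(1, 0), -18)) = Mul(155, Add(1, -18)) = Mul(155, -17) = -2635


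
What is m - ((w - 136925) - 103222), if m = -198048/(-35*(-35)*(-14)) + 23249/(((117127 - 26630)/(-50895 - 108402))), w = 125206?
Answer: 57447053008228/776011775 ≈ 74029.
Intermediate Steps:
m = -31748516422047/776011775 (m = -198048/(1225*(-14)) + 23249/((90497/(-159297))) = -198048/(-17150) + 23249/((90497*(-1/159297))) = -198048*(-1/17150) + 23249/(-90497/159297) = 99024/8575 + 23249*(-159297/90497) = 99024/8575 - 3703495953/90497 = -31748516422047/776011775 ≈ -40912.)
m - ((w - 136925) - 103222) = -31748516422047/776011775 - ((125206 - 136925) - 103222) = -31748516422047/776011775 - (-11719 - 103222) = -31748516422047/776011775 - 1*(-114941) = -31748516422047/776011775 + 114941 = 57447053008228/776011775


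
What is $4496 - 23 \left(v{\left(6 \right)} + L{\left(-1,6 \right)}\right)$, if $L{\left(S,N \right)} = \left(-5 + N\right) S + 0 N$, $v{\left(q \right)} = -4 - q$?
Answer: $4749$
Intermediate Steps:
$L{\left(S,N \right)} = S \left(-5 + N\right)$ ($L{\left(S,N \right)} = S \left(-5 + N\right) + 0 = S \left(-5 + N\right)$)
$4496 - 23 \left(v{\left(6 \right)} + L{\left(-1,6 \right)}\right) = 4496 - 23 \left(\left(-4 - 6\right) - \left(-5 + 6\right)\right) = 4496 - 23 \left(\left(-4 - 6\right) - 1\right) = 4496 - 23 \left(-10 - 1\right) = 4496 - 23 \left(-11\right) = 4496 - -253 = 4496 + 253 = 4749$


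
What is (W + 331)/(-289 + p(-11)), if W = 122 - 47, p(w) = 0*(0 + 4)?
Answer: -406/289 ≈ -1.4048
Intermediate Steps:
p(w) = 0 (p(w) = 0*4 = 0)
W = 75
(W + 331)/(-289 + p(-11)) = (75 + 331)/(-289 + 0) = 406/(-289) = 406*(-1/289) = -406/289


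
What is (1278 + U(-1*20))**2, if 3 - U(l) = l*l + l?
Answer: 811801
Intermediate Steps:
U(l) = 3 - l - l**2 (U(l) = 3 - (l*l + l) = 3 - (l**2 + l) = 3 - (l + l**2) = 3 + (-l - l**2) = 3 - l - l**2)
(1278 + U(-1*20))**2 = (1278 + (3 - (-1)*20 - (-1*20)**2))**2 = (1278 + (3 - 1*(-20) - 1*(-20)**2))**2 = (1278 + (3 + 20 - 1*400))**2 = (1278 + (3 + 20 - 400))**2 = (1278 - 377)**2 = 901**2 = 811801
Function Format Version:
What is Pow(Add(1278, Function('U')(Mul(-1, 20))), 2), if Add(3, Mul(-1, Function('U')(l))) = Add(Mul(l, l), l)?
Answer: 811801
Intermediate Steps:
Function('U')(l) = Add(3, Mul(-1, l), Mul(-1, Pow(l, 2))) (Function('U')(l) = Add(3, Mul(-1, Add(Mul(l, l), l))) = Add(3, Mul(-1, Add(Pow(l, 2), l))) = Add(3, Mul(-1, Add(l, Pow(l, 2)))) = Add(3, Add(Mul(-1, l), Mul(-1, Pow(l, 2)))) = Add(3, Mul(-1, l), Mul(-1, Pow(l, 2))))
Pow(Add(1278, Function('U')(Mul(-1, 20))), 2) = Pow(Add(1278, Add(3, Mul(-1, Mul(-1, 20)), Mul(-1, Pow(Mul(-1, 20), 2)))), 2) = Pow(Add(1278, Add(3, Mul(-1, -20), Mul(-1, Pow(-20, 2)))), 2) = Pow(Add(1278, Add(3, 20, Mul(-1, 400))), 2) = Pow(Add(1278, Add(3, 20, -400)), 2) = Pow(Add(1278, -377), 2) = Pow(901, 2) = 811801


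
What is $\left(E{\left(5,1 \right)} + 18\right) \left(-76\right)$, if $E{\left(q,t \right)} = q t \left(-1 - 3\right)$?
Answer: $152$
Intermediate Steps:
$E{\left(q,t \right)} = - 4 q t$ ($E{\left(q,t \right)} = q t \left(-4\right) = - 4 q t$)
$\left(E{\left(5,1 \right)} + 18\right) \left(-76\right) = \left(\left(-4\right) 5 \cdot 1 + 18\right) \left(-76\right) = \left(-20 + 18\right) \left(-76\right) = \left(-2\right) \left(-76\right) = 152$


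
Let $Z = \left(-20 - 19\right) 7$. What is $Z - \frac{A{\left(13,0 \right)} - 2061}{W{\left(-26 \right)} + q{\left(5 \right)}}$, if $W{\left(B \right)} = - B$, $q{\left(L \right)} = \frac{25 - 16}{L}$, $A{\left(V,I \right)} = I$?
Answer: $- \frac{27642}{139} \approx -198.86$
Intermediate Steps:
$q{\left(L \right)} = \frac{9}{L}$ ($q{\left(L \right)} = \frac{25 - 16}{L} = \frac{9}{L}$)
$Z = -273$ ($Z = \left(-39\right) 7 = -273$)
$Z - \frac{A{\left(13,0 \right)} - 2061}{W{\left(-26 \right)} + q{\left(5 \right)}} = -273 - \frac{0 - 2061}{\left(-1\right) \left(-26\right) + \frac{9}{5}} = -273 - - \frac{2061}{26 + 9 \cdot \frac{1}{5}} = -273 - - \frac{2061}{26 + \frac{9}{5}} = -273 - - \frac{2061}{\frac{139}{5}} = -273 - \left(-2061\right) \frac{5}{139} = -273 - - \frac{10305}{139} = -273 + \frac{10305}{139} = - \frac{27642}{139}$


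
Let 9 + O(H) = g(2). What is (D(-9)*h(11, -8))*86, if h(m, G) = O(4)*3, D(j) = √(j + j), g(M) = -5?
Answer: -10836*I*√2 ≈ -15324.0*I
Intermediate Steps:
D(j) = √2*√j (D(j) = √(2*j) = √2*√j)
O(H) = -14 (O(H) = -9 - 5 = -14)
h(m, G) = -42 (h(m, G) = -14*3 = -42)
(D(-9)*h(11, -8))*86 = ((√2*√(-9))*(-42))*86 = ((√2*(3*I))*(-42))*86 = ((3*I*√2)*(-42))*86 = -126*I*√2*86 = -10836*I*√2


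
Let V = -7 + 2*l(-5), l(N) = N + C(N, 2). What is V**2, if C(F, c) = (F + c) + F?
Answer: 1089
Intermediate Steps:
C(F, c) = c + 2*F
l(N) = 2 + 3*N (l(N) = N + (2 + 2*N) = 2 + 3*N)
V = -33 (V = -7 + 2*(2 + 3*(-5)) = -7 + 2*(2 - 15) = -7 + 2*(-13) = -7 - 26 = -33)
V**2 = (-33)**2 = 1089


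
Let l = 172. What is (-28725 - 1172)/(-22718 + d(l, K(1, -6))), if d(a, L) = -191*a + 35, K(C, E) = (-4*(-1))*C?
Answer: 29897/55535 ≈ 0.53835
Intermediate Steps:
K(C, E) = 4*C
d(a, L) = 35 - 191*a
(-28725 - 1172)/(-22718 + d(l, K(1, -6))) = (-28725 - 1172)/(-22718 + (35 - 191*172)) = -29897/(-22718 + (35 - 32852)) = -29897/(-22718 - 32817) = -29897/(-55535) = -29897*(-1/55535) = 29897/55535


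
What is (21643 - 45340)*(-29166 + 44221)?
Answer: -356758335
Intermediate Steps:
(21643 - 45340)*(-29166 + 44221) = -23697*15055 = -356758335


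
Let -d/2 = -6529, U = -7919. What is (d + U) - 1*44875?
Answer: -39736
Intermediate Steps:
d = 13058 (d = -2*(-6529) = 13058)
(d + U) - 1*44875 = (13058 - 7919) - 1*44875 = 5139 - 44875 = -39736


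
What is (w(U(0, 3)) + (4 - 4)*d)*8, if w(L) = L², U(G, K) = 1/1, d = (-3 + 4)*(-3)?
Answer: 8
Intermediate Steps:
d = -3 (d = 1*(-3) = -3)
U(G, K) = 1
(w(U(0, 3)) + (4 - 4)*d)*8 = (1² + (4 - 4)*(-3))*8 = (1 + 0*(-3))*8 = (1 + 0)*8 = 1*8 = 8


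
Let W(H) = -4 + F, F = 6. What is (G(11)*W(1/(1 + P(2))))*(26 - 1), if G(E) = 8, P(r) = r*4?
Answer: 400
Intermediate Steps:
P(r) = 4*r
W(H) = 2 (W(H) = -4 + 6 = 2)
(G(11)*W(1/(1 + P(2))))*(26 - 1) = (8*2)*(26 - 1) = 16*25 = 400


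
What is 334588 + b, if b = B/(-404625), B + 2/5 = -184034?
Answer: 225638089224/674375 ≈ 3.3459e+5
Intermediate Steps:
B = -920172/5 (B = -2/5 - 184034 = -920172/5 ≈ -1.8403e+5)
b = 306724/674375 (b = -920172/5/(-404625) = -920172/5*(-1/404625) = 306724/674375 ≈ 0.45483)
334588 + b = 334588 + 306724/674375 = 225638089224/674375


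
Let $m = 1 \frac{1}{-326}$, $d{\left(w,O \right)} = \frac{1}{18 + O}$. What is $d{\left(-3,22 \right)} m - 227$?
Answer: $- \frac{2960081}{13040} \approx -227.0$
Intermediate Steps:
$m = - \frac{1}{326}$ ($m = 1 \left(- \frac{1}{326}\right) = - \frac{1}{326} \approx -0.0030675$)
$d{\left(-3,22 \right)} m - 227 = \frac{1}{18 + 22} \left(- \frac{1}{326}\right) - 227 = \frac{1}{40} \left(- \frac{1}{326}\right) - 227 = - \frac{1}{13040} - 227 = - \frac{2960081}{13040}$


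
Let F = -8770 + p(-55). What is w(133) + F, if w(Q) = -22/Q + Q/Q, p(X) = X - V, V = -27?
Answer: -1170023/133 ≈ -8797.2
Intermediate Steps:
p(X) = 27 + X (p(X) = X - 1*(-27) = X + 27 = 27 + X)
F = -8798 (F = -8770 + (27 - 55) = -8770 - 28 = -8798)
w(Q) = 1 - 22/Q (w(Q) = -22/Q + 1 = 1 - 22/Q)
w(133) + F = (-22 + 133)/133 - 8798 = (1/133)*111 - 8798 = 111/133 - 8798 = -1170023/133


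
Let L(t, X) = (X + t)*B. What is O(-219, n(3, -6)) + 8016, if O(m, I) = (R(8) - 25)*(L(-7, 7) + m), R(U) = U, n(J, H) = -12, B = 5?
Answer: 11739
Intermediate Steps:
L(t, X) = 5*X + 5*t (L(t, X) = (X + t)*5 = 5*X + 5*t)
O(m, I) = -17*m (O(m, I) = (8 - 25)*((5*7 + 5*(-7)) + m) = -17*((35 - 35) + m) = -17*(0 + m) = -17*m)
O(-219, n(3, -6)) + 8016 = -17*(-219) + 8016 = 3723 + 8016 = 11739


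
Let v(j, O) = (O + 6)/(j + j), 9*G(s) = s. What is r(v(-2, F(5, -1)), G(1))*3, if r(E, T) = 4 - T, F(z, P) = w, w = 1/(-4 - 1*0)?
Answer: 35/3 ≈ 11.667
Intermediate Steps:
G(s) = s/9
w = -¼ (w = 1/(-4 + 0) = 1/(-4) = -¼ ≈ -0.25000)
F(z, P) = -¼
v(j, O) = (6 + O)/(2*j) (v(j, O) = (6 + O)/((2*j)) = (6 + O)*(1/(2*j)) = (6 + O)/(2*j))
r(v(-2, F(5, -1)), G(1))*3 = (4 - 1/9)*3 = (4 - 1*⅑)*3 = (4 - ⅑)*3 = (35/9)*3 = 35/3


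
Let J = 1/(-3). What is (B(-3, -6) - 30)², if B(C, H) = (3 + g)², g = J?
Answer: 42436/81 ≈ 523.90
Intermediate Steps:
J = -⅓ ≈ -0.33333
g = -⅓ ≈ -0.33333
B(C, H) = 64/9 (B(C, H) = (3 - ⅓)² = (8/3)² = 64/9)
(B(-3, -6) - 30)² = (64/9 - 30)² = (-206/9)² = 42436/81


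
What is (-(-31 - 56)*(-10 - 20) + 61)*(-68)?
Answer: 173332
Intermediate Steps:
(-(-31 - 56)*(-10 - 20) + 61)*(-68) = (-(-87)*(-30) + 61)*(-68) = (-1*2610 + 61)*(-68) = (-2610 + 61)*(-68) = -2549*(-68) = 173332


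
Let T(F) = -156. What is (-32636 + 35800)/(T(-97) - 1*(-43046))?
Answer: 1582/21445 ≈ 0.073770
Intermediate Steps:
(-32636 + 35800)/(T(-97) - 1*(-43046)) = (-32636 + 35800)/(-156 - 1*(-43046)) = 3164/(-156 + 43046) = 3164/42890 = 3164*(1/42890) = 1582/21445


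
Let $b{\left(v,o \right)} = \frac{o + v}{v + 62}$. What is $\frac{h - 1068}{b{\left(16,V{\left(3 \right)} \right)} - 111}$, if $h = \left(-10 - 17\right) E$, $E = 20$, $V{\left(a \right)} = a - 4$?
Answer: $\frac{624}{43} \approx 14.512$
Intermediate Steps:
$V{\left(a \right)} = -4 + a$
$b{\left(v,o \right)} = \frac{o + v}{62 + v}$
$h = -540$ ($h = \left(-10 - 17\right) 20 = \left(-27\right) 20 = -540$)
$\frac{h - 1068}{b{\left(16,V{\left(3 \right)} \right)} - 111} = \frac{-540 - 1068}{\frac{\left(-4 + 3\right) + 16}{62 + 16} - 111} = - \frac{1608}{\frac{-1 + 16}{78} - 111} = - \frac{1608}{\frac{1}{78} \cdot 15 - 111} = - \frac{1608}{\frac{5}{26} - 111} = - \frac{1608}{- \frac{2881}{26}} = \left(-1608\right) \left(- \frac{26}{2881}\right) = \frac{624}{43}$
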